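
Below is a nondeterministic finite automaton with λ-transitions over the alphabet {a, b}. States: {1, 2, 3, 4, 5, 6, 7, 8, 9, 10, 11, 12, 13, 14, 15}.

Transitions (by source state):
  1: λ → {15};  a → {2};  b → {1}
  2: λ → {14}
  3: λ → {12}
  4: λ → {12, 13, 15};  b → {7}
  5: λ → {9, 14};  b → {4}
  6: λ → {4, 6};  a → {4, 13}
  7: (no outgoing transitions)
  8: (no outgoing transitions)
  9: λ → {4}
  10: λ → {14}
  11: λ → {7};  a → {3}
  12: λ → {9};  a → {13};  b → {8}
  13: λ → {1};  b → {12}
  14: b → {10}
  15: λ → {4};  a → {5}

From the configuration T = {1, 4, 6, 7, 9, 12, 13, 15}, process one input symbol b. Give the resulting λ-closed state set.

{1, 4, 7, 8, 9, 12, 13, 15}

1 on b → {1}.
4 on b → {7}.
12 on b → {8}.
13 on b → {12}.
No b-transition from 6, 7, 9, 15.
Union after reading b: {1, 7, 8, 12}.
Now take the λ-closure:
From 1 via λ: add 15.
From 12 via λ: add 9.
From 9 via λ: add 4.
From 4 via λ: add 13.
No new states can be added; the closed set is {1, 4, 7, 8, 9, 12, 13, 15}.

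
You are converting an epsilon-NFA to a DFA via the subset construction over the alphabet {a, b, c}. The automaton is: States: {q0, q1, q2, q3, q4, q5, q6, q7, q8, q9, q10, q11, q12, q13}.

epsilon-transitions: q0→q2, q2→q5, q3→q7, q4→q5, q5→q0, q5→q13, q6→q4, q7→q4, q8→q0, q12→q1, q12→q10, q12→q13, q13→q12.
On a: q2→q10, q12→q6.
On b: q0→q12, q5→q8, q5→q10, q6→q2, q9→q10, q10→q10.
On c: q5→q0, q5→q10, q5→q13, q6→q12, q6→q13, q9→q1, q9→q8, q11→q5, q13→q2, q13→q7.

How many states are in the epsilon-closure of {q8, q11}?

Start with {q8, q11}.
From q8 via epsilon: add q0.
From q0 via epsilon: add q2.
From q2 via epsilon: add q5.
From q5 via epsilon: add q13.
From q13 via epsilon: add q12.
From q12 via epsilon: add q1, q10.
epsilon-closure = {q0, q1, q2, q5, q8, q10, q11, q12, q13}, which has 9 states.

9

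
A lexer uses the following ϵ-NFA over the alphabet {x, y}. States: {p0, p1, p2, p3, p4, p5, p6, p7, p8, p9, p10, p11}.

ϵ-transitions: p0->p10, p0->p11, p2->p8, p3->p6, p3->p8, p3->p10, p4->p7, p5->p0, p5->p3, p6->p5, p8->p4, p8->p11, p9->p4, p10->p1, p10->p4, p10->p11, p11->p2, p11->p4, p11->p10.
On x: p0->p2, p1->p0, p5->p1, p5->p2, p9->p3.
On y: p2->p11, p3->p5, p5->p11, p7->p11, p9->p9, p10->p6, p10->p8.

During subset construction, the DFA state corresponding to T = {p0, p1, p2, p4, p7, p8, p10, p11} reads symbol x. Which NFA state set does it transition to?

p0 on x → {p2}.
p1 on x → {p0}.
No x-transition from p2, p4, p7, p8, p10, p11.
Union after reading x: {p0, p2}.
Now take the ϵ-closure:
From p0 via ϵ: add p10, p11.
From p2 via ϵ: add p8.
From p8 via ϵ: add p4.
From p10 via ϵ: add p1.
From p4 via ϵ: add p7.
No new states can be added; the closed set is {p0, p1, p2, p4, p7, p8, p10, p11}.

{p0, p1, p2, p4, p7, p8, p10, p11}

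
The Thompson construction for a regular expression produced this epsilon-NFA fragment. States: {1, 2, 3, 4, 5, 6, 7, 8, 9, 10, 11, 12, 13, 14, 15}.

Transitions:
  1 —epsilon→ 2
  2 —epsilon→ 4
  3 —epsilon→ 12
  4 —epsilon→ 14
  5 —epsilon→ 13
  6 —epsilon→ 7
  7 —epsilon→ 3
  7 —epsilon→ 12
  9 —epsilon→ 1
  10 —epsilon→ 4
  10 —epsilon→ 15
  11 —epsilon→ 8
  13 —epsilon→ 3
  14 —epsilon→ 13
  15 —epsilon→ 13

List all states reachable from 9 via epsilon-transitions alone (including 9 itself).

Start with {9}.
From 9 via epsilon: add 1.
From 1 via epsilon: add 2.
From 2 via epsilon: add 4.
From 4 via epsilon: add 14.
From 14 via epsilon: add 13.
From 13 via epsilon: add 3.
From 3 via epsilon: add 12.
No new states can be added; the closed set is {1, 2, 3, 4, 9, 12, 13, 14}.

{1, 2, 3, 4, 9, 12, 13, 14}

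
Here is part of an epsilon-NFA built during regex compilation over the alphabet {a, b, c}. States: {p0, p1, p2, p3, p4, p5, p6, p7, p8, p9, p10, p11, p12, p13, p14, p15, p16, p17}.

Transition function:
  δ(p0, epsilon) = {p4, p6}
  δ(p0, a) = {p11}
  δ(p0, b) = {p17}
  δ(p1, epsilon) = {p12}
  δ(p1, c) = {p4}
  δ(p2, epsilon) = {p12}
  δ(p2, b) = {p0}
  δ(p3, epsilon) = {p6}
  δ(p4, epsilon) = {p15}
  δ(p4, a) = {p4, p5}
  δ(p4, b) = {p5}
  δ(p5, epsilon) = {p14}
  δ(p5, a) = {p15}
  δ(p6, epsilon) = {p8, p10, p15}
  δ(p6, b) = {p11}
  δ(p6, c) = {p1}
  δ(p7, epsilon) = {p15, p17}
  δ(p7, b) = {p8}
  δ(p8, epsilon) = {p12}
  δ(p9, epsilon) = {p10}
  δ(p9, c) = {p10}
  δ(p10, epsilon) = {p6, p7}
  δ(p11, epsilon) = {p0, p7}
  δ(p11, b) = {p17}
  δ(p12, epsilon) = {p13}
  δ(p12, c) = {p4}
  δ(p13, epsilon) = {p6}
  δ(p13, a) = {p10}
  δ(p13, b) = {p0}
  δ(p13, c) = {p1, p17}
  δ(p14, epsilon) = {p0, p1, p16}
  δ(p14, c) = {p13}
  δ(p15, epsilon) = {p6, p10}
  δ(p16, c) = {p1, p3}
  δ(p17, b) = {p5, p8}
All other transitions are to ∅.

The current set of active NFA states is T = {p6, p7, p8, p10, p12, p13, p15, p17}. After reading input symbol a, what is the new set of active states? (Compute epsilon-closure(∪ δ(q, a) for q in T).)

p13 on a → {p10}.
No a-transition from p6, p7, p8, p10, p12, p15, p17.
Union after reading a: {p10}.
Now take the epsilon-closure:
From p10 via epsilon: add p6, p7.
From p6 via epsilon: add p8, p15.
From p7 via epsilon: add p17.
From p8 via epsilon: add p12.
From p12 via epsilon: add p13.
No new states can be added; the closed set is {p6, p7, p8, p10, p12, p13, p15, p17}.

{p6, p7, p8, p10, p12, p13, p15, p17}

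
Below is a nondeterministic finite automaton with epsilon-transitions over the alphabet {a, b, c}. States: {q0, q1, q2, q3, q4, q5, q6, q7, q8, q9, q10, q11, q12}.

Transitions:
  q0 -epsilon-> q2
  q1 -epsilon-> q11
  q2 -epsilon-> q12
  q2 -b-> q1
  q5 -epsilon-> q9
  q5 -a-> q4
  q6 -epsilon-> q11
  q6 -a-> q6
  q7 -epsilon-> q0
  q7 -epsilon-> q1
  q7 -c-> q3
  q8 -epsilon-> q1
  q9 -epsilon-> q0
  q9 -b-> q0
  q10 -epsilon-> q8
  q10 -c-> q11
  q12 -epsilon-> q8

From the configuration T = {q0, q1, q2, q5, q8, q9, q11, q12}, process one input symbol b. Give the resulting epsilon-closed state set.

{q0, q1, q2, q8, q11, q12}

q2 on b → {q1}.
q9 on b → {q0}.
No b-transition from q0, q1, q5, q8, q11, q12.
Union after reading b: {q0, q1}.
Now take the epsilon-closure:
From q0 via epsilon: add q2.
From q1 via epsilon: add q11.
From q2 via epsilon: add q12.
From q12 via epsilon: add q8.
No new states can be added; the closed set is {q0, q1, q2, q8, q11, q12}.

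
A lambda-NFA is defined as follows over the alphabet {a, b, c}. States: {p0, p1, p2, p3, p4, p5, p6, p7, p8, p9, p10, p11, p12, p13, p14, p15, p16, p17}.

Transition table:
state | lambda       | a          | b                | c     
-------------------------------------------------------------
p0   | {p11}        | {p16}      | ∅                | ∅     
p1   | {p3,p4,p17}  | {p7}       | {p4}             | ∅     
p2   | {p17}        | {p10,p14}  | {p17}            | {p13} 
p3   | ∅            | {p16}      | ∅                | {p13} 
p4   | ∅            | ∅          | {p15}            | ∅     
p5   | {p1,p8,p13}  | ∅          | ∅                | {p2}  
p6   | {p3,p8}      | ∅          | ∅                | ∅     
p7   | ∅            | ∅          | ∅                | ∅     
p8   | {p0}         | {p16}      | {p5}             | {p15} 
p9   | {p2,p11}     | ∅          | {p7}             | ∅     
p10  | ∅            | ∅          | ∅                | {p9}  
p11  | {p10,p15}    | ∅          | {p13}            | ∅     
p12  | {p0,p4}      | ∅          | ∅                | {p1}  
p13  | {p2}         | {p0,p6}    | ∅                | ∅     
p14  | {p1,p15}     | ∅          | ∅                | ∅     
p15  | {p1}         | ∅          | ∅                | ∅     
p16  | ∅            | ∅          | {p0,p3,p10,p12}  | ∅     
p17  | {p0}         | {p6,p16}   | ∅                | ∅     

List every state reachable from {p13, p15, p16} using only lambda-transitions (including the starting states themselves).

Start with {p13, p15, p16}.
From p13 via lambda: add p2.
From p15 via lambda: add p1.
From p1 via lambda: add p3, p4, p17.
From p17 via lambda: add p0.
From p0 via lambda: add p11.
From p11 via lambda: add p10.
No new states can be added; the closed set is {p0, p1, p2, p3, p4, p10, p11, p13, p15, p16, p17}.

{p0, p1, p2, p3, p4, p10, p11, p13, p15, p16, p17}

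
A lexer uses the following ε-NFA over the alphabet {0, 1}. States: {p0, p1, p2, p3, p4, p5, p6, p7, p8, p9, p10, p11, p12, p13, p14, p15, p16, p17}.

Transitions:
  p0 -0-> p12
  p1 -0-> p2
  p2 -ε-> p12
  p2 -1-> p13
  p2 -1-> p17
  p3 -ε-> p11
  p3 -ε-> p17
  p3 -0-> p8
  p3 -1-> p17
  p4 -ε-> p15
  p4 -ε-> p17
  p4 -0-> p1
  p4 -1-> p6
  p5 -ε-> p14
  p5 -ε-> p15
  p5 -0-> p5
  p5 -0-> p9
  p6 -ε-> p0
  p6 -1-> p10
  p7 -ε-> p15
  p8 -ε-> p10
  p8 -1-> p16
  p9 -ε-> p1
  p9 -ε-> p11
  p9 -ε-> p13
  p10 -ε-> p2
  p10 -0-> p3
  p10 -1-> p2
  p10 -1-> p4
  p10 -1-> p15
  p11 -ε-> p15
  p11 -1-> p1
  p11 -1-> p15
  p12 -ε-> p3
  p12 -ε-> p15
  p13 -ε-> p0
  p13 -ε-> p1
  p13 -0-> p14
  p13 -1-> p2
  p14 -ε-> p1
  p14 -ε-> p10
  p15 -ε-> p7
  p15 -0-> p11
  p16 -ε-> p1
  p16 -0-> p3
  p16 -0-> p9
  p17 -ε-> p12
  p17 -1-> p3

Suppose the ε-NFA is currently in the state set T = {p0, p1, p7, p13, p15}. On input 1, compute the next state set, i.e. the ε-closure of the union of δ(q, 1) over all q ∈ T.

{p2, p3, p7, p11, p12, p15, p17}

p13 on 1 → {p2}.
No 1-transition from p0, p1, p7, p15.
Union after reading 1: {p2}.
Now take the ε-closure:
From p2 via ε: add p12.
From p12 via ε: add p3, p15.
From p3 via ε: add p11, p17.
From p15 via ε: add p7.
No new states can be added; the closed set is {p2, p3, p7, p11, p12, p15, p17}.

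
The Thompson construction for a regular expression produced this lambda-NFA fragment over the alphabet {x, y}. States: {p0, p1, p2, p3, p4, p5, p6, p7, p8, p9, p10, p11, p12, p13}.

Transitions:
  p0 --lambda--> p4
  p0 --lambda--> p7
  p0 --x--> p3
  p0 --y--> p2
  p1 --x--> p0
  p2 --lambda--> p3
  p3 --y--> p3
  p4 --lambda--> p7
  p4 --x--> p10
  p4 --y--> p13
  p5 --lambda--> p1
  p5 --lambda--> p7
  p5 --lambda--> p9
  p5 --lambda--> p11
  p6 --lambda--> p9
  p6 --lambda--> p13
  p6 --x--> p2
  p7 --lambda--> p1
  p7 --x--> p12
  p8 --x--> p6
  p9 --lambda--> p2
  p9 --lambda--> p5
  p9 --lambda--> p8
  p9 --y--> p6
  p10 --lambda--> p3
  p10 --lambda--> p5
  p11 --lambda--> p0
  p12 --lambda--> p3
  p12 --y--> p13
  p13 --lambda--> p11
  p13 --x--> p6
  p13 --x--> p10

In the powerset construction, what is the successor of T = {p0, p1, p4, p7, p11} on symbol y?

p0 on y → {p2}.
p4 on y → {p13}.
No y-transition from p1, p7, p11.
Union after reading y: {p2, p13}.
Now take the lambda-closure:
From p2 via lambda: add p3.
From p13 via lambda: add p11.
From p11 via lambda: add p0.
From p0 via lambda: add p4, p7.
From p7 via lambda: add p1.
No new states can be added; the closed set is {p0, p1, p2, p3, p4, p7, p11, p13}.

{p0, p1, p2, p3, p4, p7, p11, p13}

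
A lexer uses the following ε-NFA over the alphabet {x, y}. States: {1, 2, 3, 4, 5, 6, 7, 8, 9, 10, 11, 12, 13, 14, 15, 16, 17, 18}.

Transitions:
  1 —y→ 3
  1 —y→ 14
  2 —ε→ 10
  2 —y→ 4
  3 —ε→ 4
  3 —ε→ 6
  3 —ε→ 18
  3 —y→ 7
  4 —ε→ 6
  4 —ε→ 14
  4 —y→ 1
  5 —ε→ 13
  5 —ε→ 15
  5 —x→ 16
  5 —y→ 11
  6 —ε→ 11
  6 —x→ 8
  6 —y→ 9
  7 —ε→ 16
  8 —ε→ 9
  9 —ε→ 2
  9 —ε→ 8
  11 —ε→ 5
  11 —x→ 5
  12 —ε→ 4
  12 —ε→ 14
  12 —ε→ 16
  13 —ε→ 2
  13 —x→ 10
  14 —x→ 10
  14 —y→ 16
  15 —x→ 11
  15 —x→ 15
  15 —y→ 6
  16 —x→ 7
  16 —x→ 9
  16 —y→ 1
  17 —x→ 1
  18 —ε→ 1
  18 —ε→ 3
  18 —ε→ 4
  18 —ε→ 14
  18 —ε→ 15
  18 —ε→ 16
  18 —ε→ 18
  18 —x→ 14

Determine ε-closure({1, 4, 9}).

{1, 2, 4, 5, 6, 8, 9, 10, 11, 13, 14, 15}

Start with {1, 4, 9}.
From 4 via ε: add 6, 14.
From 9 via ε: add 2, 8.
From 2 via ε: add 10.
From 6 via ε: add 11.
From 11 via ε: add 5.
From 5 via ε: add 13, 15.
No new states can be added; the closed set is {1, 2, 4, 5, 6, 8, 9, 10, 11, 13, 14, 15}.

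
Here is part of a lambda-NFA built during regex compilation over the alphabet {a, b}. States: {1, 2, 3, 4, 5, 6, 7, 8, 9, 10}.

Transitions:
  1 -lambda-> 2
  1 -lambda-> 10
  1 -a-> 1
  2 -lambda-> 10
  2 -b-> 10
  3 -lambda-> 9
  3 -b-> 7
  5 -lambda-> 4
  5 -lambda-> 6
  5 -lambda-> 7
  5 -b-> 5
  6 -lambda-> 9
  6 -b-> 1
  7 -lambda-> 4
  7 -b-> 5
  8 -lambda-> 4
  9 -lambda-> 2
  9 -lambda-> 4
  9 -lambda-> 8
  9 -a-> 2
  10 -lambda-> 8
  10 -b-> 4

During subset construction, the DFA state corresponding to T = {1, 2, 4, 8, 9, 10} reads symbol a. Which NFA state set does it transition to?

{1, 2, 4, 8, 10}

1 on a → {1}.
9 on a → {2}.
No a-transition from 2, 4, 8, 10.
Union after reading a: {1, 2}.
Now take the lambda-closure:
From 1 via lambda: add 10.
From 10 via lambda: add 8.
From 8 via lambda: add 4.
No new states can be added; the closed set is {1, 2, 4, 8, 10}.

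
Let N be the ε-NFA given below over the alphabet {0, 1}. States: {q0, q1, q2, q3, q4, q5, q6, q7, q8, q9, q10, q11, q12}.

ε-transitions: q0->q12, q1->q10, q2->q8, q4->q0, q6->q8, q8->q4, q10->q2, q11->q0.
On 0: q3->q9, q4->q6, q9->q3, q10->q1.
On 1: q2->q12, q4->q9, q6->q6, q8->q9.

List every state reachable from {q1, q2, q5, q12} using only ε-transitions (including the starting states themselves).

Start with {q1, q2, q5, q12}.
From q1 via ε: add q10.
From q2 via ε: add q8.
From q8 via ε: add q4.
From q4 via ε: add q0.
No new states can be added; the closed set is {q0, q1, q2, q4, q5, q8, q10, q12}.

{q0, q1, q2, q4, q5, q8, q10, q12}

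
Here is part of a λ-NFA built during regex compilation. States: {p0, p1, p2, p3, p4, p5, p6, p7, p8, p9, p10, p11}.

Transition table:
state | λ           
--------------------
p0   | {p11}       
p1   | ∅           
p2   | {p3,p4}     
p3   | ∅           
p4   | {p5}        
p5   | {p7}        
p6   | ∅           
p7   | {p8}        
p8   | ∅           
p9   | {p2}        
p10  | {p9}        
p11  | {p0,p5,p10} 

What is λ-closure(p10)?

Start with {p10}.
From p10 via λ: add p9.
From p9 via λ: add p2.
From p2 via λ: add p3, p4.
From p4 via λ: add p5.
From p5 via λ: add p7.
From p7 via λ: add p8.
No new states can be added; the closed set is {p2, p3, p4, p5, p7, p8, p9, p10}.

{p2, p3, p4, p5, p7, p8, p9, p10}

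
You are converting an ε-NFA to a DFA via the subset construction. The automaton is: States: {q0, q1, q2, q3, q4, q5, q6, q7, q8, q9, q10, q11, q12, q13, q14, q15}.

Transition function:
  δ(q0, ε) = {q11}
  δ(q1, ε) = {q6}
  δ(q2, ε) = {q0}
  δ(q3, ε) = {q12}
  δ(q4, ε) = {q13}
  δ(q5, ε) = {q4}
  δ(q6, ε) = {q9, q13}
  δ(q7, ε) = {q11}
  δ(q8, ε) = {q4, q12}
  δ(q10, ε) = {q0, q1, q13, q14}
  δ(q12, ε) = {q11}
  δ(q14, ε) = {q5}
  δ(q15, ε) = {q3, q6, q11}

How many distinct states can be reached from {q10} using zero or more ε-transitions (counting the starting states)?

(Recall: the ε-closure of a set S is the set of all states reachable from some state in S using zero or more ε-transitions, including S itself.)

Start with {q10}.
From q10 via ε: add q0, q1, q13, q14.
From q0 via ε: add q11.
From q1 via ε: add q6.
From q14 via ε: add q5.
From q5 via ε: add q4.
From q6 via ε: add q9.
ε-closure = {q0, q1, q4, q5, q6, q9, q10, q11, q13, q14}, which has 10 states.

10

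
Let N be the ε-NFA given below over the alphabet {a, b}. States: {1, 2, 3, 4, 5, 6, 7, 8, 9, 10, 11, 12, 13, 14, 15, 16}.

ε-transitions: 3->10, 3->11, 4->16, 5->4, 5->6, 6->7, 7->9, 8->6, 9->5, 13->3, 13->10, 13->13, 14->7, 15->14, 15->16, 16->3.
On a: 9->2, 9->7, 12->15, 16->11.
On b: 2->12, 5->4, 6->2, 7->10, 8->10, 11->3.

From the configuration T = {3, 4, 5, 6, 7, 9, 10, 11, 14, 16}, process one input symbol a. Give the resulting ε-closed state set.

{2, 3, 4, 5, 6, 7, 9, 10, 11, 16}

9 on a → {2, 7}.
16 on a → {11}.
No a-transition from 3, 4, 5, 6, 7, 10, 11, 14.
Union after reading a: {2, 7, 11}.
Now take the ε-closure:
From 7 via ε: add 9.
From 9 via ε: add 5.
From 5 via ε: add 4, 6.
From 4 via ε: add 16.
From 16 via ε: add 3.
From 3 via ε: add 10.
No new states can be added; the closed set is {2, 3, 4, 5, 6, 7, 9, 10, 11, 16}.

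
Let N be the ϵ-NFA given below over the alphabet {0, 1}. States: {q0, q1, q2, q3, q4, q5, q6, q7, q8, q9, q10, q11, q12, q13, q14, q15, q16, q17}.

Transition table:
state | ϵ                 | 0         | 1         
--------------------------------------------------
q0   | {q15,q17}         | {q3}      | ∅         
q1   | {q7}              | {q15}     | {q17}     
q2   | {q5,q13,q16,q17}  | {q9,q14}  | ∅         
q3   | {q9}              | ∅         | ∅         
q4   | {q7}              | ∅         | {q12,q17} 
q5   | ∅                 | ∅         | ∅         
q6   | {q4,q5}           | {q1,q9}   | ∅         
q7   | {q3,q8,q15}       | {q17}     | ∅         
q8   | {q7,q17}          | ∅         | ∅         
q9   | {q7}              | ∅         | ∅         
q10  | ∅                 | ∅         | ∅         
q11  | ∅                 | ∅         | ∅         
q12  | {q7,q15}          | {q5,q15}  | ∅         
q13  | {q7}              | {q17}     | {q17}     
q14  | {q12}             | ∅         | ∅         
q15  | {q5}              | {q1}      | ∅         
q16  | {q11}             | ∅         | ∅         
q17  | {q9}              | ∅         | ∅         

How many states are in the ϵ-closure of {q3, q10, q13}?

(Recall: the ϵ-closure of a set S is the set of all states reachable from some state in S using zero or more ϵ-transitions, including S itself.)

9

Start with {q3, q10, q13}.
From q3 via ϵ: add q9.
From q13 via ϵ: add q7.
From q7 via ϵ: add q8, q15.
From q8 via ϵ: add q17.
From q15 via ϵ: add q5.
ϵ-closure = {q3, q5, q7, q8, q9, q10, q13, q15, q17}, which has 9 states.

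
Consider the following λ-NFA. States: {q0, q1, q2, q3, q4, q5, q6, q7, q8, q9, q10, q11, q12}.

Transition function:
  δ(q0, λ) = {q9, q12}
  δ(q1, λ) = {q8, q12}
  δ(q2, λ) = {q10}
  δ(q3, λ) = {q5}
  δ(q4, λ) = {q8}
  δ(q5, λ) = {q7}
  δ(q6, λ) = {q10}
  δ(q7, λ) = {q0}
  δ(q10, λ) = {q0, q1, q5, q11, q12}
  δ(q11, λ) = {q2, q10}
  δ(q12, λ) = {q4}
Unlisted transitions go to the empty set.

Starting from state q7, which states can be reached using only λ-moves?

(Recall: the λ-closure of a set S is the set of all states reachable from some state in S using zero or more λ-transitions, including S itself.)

{q0, q4, q7, q8, q9, q12}

Start with {q7}.
From q7 via λ: add q0.
From q0 via λ: add q9, q12.
From q12 via λ: add q4.
From q4 via λ: add q8.
No new states can be added; the closed set is {q0, q4, q7, q8, q9, q12}.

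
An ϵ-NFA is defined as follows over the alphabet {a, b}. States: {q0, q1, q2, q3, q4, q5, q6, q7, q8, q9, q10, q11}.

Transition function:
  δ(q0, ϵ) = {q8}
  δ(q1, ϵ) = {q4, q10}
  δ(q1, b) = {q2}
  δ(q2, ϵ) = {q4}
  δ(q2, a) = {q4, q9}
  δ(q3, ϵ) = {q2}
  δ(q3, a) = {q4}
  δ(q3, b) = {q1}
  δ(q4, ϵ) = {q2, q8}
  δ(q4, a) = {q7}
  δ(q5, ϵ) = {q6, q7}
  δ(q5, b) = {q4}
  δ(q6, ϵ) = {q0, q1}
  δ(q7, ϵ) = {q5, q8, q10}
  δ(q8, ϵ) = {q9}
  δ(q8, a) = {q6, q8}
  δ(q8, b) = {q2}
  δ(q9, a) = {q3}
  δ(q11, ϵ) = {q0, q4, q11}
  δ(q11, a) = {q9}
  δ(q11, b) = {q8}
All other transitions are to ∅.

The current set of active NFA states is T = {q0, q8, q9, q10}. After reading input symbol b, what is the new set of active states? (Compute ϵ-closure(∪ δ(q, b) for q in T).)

q8 on b → {q2}.
No b-transition from q0, q9, q10.
Union after reading b: {q2}.
Now take the ϵ-closure:
From q2 via ϵ: add q4.
From q4 via ϵ: add q8.
From q8 via ϵ: add q9.
No new states can be added; the closed set is {q2, q4, q8, q9}.

{q2, q4, q8, q9}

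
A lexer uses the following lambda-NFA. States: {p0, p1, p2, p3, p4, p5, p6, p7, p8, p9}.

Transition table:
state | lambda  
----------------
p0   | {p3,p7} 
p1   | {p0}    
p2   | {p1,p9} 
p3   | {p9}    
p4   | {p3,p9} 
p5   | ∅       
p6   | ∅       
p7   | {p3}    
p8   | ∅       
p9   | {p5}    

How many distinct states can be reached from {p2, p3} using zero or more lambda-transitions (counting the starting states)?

7

Start with {p2, p3}.
From p2 via lambda: add p1, p9.
From p1 via lambda: add p0.
From p9 via lambda: add p5.
From p0 via lambda: add p7.
lambda-closure = {p0, p1, p2, p3, p5, p7, p9}, which has 7 states.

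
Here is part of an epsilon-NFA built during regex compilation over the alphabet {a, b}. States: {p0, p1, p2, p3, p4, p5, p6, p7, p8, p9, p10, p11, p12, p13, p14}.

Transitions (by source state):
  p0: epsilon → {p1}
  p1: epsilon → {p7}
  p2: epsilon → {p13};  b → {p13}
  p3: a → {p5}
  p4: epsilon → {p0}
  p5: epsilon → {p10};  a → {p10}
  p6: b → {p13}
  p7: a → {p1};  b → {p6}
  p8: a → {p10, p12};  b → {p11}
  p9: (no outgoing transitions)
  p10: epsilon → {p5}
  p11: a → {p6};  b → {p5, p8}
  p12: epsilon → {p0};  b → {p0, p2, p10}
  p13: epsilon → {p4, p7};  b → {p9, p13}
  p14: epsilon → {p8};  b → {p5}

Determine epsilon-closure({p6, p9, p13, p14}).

{p0, p1, p4, p6, p7, p8, p9, p13, p14}

Start with {p6, p9, p13, p14}.
From p13 via epsilon: add p4, p7.
From p14 via epsilon: add p8.
From p4 via epsilon: add p0.
From p0 via epsilon: add p1.
No new states can be added; the closed set is {p0, p1, p4, p6, p7, p8, p9, p13, p14}.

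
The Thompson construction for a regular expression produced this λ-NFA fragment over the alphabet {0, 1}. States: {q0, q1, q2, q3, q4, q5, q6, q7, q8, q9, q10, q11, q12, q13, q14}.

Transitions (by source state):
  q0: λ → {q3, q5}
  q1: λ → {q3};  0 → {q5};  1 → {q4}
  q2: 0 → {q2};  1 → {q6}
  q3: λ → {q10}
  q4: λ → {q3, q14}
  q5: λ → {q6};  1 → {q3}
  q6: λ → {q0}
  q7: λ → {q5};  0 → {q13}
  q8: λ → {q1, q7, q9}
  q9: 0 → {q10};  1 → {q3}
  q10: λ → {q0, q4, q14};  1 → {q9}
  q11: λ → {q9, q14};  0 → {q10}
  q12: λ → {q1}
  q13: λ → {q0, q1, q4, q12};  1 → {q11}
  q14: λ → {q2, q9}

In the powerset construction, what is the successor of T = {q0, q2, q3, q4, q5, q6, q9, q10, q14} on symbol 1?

{q0, q2, q3, q4, q5, q6, q9, q10, q14}

q2 on 1 → {q6}.
q5 on 1 → {q3}.
q9 on 1 → {q3}.
q10 on 1 → {q9}.
No 1-transition from q0, q3, q4, q6, q14.
Union after reading 1: {q3, q6, q9}.
Now take the λ-closure:
From q3 via λ: add q10.
From q6 via λ: add q0.
From q0 via λ: add q5.
From q10 via λ: add q4, q14.
From q14 via λ: add q2.
No new states can be added; the closed set is {q0, q2, q3, q4, q5, q6, q9, q10, q14}.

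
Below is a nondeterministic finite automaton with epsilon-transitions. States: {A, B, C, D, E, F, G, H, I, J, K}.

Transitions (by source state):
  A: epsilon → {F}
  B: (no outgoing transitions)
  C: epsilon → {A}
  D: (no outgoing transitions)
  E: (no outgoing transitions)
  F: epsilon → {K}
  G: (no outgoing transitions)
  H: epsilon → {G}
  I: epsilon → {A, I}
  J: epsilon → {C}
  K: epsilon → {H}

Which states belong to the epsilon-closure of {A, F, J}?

Start with {A, F, J}.
From F via epsilon: add K.
From J via epsilon: add C.
From K via epsilon: add H.
From H via epsilon: add G.
No new states can be added; the closed set is {A, C, F, G, H, J, K}.

{A, C, F, G, H, J, K}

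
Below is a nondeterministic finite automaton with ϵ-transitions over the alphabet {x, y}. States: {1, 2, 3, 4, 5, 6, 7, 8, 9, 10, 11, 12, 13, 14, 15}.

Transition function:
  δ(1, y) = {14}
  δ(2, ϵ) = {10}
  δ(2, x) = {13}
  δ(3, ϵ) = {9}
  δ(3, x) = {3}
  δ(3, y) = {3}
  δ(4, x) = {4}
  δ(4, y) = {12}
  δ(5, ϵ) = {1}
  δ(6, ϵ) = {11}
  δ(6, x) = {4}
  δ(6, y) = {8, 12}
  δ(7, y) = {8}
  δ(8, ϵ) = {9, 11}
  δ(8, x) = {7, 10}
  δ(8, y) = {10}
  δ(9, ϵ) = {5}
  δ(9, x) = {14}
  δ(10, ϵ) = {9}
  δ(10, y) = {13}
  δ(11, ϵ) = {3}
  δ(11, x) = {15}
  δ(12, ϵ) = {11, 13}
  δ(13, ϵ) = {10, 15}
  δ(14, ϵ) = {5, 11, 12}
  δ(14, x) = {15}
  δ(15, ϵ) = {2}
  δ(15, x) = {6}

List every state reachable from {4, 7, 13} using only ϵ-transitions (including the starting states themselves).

{1, 2, 4, 5, 7, 9, 10, 13, 15}

Start with {4, 7, 13}.
From 13 via ϵ: add 10, 15.
From 10 via ϵ: add 9.
From 15 via ϵ: add 2.
From 9 via ϵ: add 5.
From 5 via ϵ: add 1.
No new states can be added; the closed set is {1, 2, 4, 5, 7, 9, 10, 13, 15}.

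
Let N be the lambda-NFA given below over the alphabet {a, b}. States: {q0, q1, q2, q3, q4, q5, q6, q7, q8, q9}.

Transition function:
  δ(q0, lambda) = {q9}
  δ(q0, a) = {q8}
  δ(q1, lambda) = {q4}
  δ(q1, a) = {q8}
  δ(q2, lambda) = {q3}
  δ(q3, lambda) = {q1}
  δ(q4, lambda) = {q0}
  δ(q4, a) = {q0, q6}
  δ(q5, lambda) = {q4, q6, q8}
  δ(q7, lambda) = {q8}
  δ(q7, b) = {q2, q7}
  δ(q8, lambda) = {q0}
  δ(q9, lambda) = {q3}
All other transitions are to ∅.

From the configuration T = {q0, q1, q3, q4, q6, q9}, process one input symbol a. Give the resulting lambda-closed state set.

q0 on a → {q8}.
q1 on a → {q8}.
q4 on a → {q0, q6}.
No a-transition from q3, q6, q9.
Union after reading a: {q0, q6, q8}.
Now take the lambda-closure:
From q0 via lambda: add q9.
From q9 via lambda: add q3.
From q3 via lambda: add q1.
From q1 via lambda: add q4.
No new states can be added; the closed set is {q0, q1, q3, q4, q6, q8, q9}.

{q0, q1, q3, q4, q6, q8, q9}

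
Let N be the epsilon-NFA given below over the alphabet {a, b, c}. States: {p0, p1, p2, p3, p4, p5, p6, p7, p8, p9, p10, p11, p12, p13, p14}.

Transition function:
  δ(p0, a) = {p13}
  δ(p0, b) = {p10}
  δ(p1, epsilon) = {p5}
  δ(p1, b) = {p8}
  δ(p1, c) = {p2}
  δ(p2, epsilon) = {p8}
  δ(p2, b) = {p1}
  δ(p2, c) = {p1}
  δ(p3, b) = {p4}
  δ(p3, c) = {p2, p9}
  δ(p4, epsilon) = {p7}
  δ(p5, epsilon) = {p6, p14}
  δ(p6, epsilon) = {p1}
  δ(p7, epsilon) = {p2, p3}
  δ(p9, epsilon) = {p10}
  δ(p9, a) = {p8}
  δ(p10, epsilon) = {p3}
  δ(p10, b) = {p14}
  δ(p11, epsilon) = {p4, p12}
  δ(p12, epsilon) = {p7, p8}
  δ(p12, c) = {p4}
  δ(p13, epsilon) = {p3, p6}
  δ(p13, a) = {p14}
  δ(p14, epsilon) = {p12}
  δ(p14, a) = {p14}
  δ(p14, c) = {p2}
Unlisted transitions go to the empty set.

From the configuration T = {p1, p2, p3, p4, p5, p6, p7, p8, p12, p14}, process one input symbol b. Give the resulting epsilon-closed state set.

{p1, p2, p3, p4, p5, p6, p7, p8, p12, p14}

p1 on b → {p8}.
p2 on b → {p1}.
p3 on b → {p4}.
No b-transition from p4, p5, p6, p7, p8, p12, p14.
Union after reading b: {p1, p4, p8}.
Now take the epsilon-closure:
From p1 via epsilon: add p5.
From p4 via epsilon: add p7.
From p5 via epsilon: add p6, p14.
From p7 via epsilon: add p2, p3.
From p14 via epsilon: add p12.
No new states can be added; the closed set is {p1, p2, p3, p4, p5, p6, p7, p8, p12, p14}.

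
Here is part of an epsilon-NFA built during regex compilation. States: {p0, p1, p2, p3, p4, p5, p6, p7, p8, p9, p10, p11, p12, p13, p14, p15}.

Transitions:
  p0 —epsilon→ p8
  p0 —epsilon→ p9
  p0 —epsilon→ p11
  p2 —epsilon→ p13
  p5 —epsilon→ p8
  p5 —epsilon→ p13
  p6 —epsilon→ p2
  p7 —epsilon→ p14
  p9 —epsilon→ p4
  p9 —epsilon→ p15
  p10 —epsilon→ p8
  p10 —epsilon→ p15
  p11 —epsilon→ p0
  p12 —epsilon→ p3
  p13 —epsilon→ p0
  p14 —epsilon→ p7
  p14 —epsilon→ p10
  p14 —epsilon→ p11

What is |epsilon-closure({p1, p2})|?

Start with {p1, p2}.
From p2 via epsilon: add p13.
From p13 via epsilon: add p0.
From p0 via epsilon: add p8, p9, p11.
From p9 via epsilon: add p4, p15.
epsilon-closure = {p0, p1, p2, p4, p8, p9, p11, p13, p15}, which has 9 states.

9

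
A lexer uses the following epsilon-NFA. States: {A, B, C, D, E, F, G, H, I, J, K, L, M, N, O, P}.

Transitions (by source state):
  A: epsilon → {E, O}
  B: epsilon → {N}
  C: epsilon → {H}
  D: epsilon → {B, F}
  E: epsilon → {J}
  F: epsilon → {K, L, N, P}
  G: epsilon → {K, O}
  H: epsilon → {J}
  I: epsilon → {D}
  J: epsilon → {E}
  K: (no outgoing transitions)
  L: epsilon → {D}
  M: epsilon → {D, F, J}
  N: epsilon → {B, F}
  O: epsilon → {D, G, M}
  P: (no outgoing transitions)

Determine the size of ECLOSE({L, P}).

Start with {L, P}.
From L via epsilon: add D.
From D via epsilon: add B, F.
From B via epsilon: add N.
From F via epsilon: add K.
epsilon-closure = {B, D, F, K, L, N, P}, which has 7 states.

7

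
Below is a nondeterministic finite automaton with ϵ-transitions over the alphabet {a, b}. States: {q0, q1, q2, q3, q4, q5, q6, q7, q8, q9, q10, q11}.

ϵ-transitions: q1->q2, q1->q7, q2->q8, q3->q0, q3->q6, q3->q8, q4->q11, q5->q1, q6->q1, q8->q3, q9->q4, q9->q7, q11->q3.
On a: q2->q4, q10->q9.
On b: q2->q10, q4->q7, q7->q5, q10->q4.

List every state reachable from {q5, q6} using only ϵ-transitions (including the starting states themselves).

{q0, q1, q2, q3, q5, q6, q7, q8}

Start with {q5, q6}.
From q5 via ϵ: add q1.
From q1 via ϵ: add q2, q7.
From q2 via ϵ: add q8.
From q8 via ϵ: add q3.
From q3 via ϵ: add q0.
No new states can be added; the closed set is {q0, q1, q2, q3, q5, q6, q7, q8}.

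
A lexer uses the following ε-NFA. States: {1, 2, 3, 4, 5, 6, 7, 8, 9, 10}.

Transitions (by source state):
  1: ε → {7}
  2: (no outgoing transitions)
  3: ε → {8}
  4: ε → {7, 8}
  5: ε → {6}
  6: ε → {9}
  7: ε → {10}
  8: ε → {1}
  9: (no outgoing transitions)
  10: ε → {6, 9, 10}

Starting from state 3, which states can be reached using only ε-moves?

Start with {3}.
From 3 via ε: add 8.
From 8 via ε: add 1.
From 1 via ε: add 7.
From 7 via ε: add 10.
From 10 via ε: add 6, 9.
No new states can be added; the closed set is {1, 3, 6, 7, 8, 9, 10}.

{1, 3, 6, 7, 8, 9, 10}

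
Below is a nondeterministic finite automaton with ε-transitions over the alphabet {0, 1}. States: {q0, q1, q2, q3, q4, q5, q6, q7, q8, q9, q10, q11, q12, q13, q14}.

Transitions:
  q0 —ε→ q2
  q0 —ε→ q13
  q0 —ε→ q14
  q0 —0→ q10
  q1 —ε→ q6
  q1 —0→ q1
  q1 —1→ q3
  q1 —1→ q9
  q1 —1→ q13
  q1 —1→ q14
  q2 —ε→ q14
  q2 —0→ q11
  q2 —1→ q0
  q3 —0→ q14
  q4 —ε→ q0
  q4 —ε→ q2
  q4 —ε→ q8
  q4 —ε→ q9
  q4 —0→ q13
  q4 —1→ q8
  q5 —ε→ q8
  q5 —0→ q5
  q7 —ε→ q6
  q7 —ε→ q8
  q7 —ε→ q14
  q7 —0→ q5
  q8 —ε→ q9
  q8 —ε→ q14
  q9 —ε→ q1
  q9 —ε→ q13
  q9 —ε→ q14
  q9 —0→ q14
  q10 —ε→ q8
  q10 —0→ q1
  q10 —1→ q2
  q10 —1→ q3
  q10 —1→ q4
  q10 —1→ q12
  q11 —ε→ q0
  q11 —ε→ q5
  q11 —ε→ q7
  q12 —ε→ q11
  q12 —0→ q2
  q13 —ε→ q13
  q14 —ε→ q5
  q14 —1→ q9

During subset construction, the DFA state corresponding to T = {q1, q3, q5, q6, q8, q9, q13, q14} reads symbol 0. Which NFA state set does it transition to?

{q1, q5, q6, q8, q9, q13, q14}

q1 on 0 → {q1}.
q3 on 0 → {q14}.
q5 on 0 → {q5}.
q9 on 0 → {q14}.
No 0-transition from q6, q8, q13, q14.
Union after reading 0: {q1, q5, q14}.
Now take the ε-closure:
From q1 via ε: add q6.
From q5 via ε: add q8.
From q8 via ε: add q9.
From q9 via ε: add q13.
No new states can be added; the closed set is {q1, q5, q6, q8, q9, q13, q14}.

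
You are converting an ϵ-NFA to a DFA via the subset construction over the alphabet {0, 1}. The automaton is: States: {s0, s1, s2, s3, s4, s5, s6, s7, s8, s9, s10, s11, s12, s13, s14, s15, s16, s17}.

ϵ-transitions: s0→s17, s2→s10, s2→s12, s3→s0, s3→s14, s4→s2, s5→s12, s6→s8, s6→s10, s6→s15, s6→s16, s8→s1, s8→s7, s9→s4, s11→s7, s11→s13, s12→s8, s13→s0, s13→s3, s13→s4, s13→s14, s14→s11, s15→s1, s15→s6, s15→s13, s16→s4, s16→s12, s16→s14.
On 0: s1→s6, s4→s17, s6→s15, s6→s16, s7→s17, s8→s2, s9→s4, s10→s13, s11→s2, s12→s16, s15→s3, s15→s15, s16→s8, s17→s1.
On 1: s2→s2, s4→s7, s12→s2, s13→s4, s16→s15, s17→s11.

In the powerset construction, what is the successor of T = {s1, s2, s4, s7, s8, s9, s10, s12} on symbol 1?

{s1, s2, s7, s8, s10, s12}

s2 on 1 → {s2}.
s4 on 1 → {s7}.
s12 on 1 → {s2}.
No 1-transition from s1, s7, s8, s9, s10.
Union after reading 1: {s2, s7}.
Now take the ϵ-closure:
From s2 via ϵ: add s10, s12.
From s12 via ϵ: add s8.
From s8 via ϵ: add s1.
No new states can be added; the closed set is {s1, s2, s7, s8, s10, s12}.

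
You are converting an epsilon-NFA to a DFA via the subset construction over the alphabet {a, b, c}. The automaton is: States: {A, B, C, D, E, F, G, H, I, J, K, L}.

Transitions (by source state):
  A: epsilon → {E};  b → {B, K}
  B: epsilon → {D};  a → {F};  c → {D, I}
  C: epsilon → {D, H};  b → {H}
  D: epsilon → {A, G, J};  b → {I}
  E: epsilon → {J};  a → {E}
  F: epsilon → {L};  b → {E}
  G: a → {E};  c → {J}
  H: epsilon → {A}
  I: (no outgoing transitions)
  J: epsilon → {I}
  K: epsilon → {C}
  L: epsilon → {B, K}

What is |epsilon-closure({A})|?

4

Start with {A}.
From A via epsilon: add E.
From E via epsilon: add J.
From J via epsilon: add I.
epsilon-closure = {A, E, I, J}, which has 4 states.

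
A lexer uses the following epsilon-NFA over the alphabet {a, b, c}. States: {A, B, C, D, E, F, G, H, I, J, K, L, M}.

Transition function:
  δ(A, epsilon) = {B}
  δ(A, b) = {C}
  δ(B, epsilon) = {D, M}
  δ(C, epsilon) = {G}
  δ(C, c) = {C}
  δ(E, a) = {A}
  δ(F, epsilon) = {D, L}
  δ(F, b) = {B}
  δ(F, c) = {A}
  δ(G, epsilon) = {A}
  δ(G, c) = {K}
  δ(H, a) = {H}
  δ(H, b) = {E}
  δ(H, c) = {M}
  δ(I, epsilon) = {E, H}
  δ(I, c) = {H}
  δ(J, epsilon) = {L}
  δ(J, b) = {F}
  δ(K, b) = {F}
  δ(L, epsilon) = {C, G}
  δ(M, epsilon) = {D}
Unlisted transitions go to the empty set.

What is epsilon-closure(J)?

Start with {J}.
From J via epsilon: add L.
From L via epsilon: add C, G.
From G via epsilon: add A.
From A via epsilon: add B.
From B via epsilon: add D, M.
No new states can be added; the closed set is {A, B, C, D, G, J, L, M}.

{A, B, C, D, G, J, L, M}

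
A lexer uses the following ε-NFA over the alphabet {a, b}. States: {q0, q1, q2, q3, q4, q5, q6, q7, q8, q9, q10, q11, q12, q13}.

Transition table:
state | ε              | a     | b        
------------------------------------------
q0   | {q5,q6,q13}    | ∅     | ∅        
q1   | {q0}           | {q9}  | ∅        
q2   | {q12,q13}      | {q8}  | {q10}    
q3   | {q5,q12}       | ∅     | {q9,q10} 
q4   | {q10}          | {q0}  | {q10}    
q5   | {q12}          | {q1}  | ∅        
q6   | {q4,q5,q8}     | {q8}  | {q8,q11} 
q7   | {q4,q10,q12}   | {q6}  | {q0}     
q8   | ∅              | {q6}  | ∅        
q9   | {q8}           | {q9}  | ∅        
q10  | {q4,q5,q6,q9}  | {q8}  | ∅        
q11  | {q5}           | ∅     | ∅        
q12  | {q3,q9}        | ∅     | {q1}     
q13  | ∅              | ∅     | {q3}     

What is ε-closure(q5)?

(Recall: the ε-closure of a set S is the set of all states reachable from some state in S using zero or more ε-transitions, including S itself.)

Start with {q5}.
From q5 via ε: add q12.
From q12 via ε: add q3, q9.
From q9 via ε: add q8.
No new states can be added; the closed set is {q3, q5, q8, q9, q12}.

{q3, q5, q8, q9, q12}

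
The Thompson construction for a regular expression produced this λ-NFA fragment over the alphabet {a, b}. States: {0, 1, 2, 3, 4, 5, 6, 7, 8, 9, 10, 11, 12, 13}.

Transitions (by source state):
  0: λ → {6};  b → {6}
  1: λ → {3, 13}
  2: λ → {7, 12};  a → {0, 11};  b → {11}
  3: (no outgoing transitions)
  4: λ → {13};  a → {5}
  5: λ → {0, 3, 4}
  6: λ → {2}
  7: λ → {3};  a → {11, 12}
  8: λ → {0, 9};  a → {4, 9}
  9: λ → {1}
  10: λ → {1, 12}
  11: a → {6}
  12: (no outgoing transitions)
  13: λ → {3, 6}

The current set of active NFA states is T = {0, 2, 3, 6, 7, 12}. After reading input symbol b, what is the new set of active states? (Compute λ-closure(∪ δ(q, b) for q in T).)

0 on b → {6}.
2 on b → {11}.
No b-transition from 3, 6, 7, 12.
Union after reading b: {6, 11}.
Now take the λ-closure:
From 6 via λ: add 2.
From 2 via λ: add 7, 12.
From 7 via λ: add 3.
No new states can be added; the closed set is {2, 3, 6, 7, 11, 12}.

{2, 3, 6, 7, 11, 12}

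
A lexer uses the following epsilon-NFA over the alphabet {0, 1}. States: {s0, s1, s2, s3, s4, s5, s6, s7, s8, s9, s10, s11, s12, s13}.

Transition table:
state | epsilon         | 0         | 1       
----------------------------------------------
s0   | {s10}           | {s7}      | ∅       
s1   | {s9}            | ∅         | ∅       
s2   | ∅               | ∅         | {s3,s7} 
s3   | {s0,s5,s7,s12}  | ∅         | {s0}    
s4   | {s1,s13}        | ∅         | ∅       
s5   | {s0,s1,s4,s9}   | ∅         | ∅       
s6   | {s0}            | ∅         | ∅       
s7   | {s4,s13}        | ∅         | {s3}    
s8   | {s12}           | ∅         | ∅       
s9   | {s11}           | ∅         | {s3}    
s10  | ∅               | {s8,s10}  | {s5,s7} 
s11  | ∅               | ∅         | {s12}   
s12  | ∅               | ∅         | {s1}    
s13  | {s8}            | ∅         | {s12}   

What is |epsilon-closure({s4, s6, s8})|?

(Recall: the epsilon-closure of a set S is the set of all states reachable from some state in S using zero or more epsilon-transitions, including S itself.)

10

Start with {s4, s6, s8}.
From s4 via epsilon: add s1, s13.
From s6 via epsilon: add s0.
From s8 via epsilon: add s12.
From s0 via epsilon: add s10.
From s1 via epsilon: add s9.
From s9 via epsilon: add s11.
epsilon-closure = {s0, s1, s4, s6, s8, s9, s10, s11, s12, s13}, which has 10 states.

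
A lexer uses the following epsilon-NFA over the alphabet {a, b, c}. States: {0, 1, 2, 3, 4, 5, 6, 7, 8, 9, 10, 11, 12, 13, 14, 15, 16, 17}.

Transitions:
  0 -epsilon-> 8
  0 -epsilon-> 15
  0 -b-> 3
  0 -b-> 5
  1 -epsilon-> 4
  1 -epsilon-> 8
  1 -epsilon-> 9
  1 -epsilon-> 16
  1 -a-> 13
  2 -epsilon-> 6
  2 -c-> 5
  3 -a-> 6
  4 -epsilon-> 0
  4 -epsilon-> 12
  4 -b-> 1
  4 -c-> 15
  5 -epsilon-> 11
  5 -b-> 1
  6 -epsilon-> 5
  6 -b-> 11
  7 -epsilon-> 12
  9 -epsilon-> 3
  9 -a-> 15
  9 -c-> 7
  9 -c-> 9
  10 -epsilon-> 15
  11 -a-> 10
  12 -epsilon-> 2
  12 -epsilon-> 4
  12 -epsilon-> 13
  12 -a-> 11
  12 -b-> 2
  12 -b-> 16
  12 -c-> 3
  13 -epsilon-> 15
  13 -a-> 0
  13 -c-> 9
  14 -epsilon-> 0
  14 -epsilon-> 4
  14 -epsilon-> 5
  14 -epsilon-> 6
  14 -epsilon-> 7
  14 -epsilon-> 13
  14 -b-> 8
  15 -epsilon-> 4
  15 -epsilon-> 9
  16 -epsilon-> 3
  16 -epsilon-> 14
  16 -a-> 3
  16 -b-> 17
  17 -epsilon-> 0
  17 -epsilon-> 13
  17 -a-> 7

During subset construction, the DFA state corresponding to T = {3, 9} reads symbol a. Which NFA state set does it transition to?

{0, 2, 3, 4, 5, 6, 8, 9, 11, 12, 13, 15}

3 on a → {6}.
9 on a → {15}.
Union after reading a: {6, 15}.
Now take the epsilon-closure:
From 6 via epsilon: add 5.
From 15 via epsilon: add 4, 9.
From 4 via epsilon: add 0, 12.
From 5 via epsilon: add 11.
From 9 via epsilon: add 3.
From 0 via epsilon: add 8.
From 12 via epsilon: add 2, 13.
No new states can be added; the closed set is {0, 2, 3, 4, 5, 6, 8, 9, 11, 12, 13, 15}.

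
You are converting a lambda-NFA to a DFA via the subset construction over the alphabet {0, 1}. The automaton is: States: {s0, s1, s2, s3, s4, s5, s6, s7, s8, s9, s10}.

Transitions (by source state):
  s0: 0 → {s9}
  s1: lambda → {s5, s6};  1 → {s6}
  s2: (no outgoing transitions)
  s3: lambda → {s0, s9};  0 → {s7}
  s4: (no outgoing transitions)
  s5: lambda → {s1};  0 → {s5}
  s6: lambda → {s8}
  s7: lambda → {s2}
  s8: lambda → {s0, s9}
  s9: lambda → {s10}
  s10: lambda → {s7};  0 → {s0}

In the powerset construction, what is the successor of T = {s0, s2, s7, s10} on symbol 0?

{s0, s2, s7, s9, s10}

s0 on 0 → {s9}.
s10 on 0 → {s0}.
No 0-transition from s2, s7.
Union after reading 0: {s0, s9}.
Now take the lambda-closure:
From s9 via lambda: add s10.
From s10 via lambda: add s7.
From s7 via lambda: add s2.
No new states can be added; the closed set is {s0, s2, s7, s9, s10}.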